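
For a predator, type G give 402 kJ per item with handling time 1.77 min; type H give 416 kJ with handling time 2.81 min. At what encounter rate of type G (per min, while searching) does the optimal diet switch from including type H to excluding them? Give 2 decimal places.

Drop type H once their profitability E₂/h₂ falls below the rate achievable on type G alone: E₂/h₂ = λE₁/(1 + λh₁).
Solve for λ: λE₁h₂ = E₂(1 + λh₁) → λ(E₁h₂ − E₂h₁) = E₂ → λ = E₂/(E₁h₂ − E₂h₁).
λ = 416/(402×2.81 − 416×1.77) = 416/393.3 = 1.058 per min.

1.06 per min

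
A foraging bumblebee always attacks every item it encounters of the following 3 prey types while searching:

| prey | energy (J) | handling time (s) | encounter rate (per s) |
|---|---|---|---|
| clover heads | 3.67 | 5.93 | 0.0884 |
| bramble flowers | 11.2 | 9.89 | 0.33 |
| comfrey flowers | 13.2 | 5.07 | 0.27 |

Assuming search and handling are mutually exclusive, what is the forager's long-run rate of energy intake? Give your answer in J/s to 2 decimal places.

Energy encountered per unit search time: 0.0884×3.67 + 0.33×11.2 + 0.27×13.2 = 7.584 J/s.
Handling time per unit search time: 0.0884×5.93 + 0.33×9.89 + 0.27×5.07 = 5.157.
Rate = 7.584/(1 + 5.157) = 1.232 J/s.

1.23 J/s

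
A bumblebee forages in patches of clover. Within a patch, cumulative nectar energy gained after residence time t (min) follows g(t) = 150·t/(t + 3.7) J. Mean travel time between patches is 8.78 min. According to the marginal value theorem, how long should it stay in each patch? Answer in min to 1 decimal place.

5.7 min

Maximise g(t)/(T+t): set derivative to zero → g'(t)(T+t) = g(t).
g'(t) = 150·3.7/(t + 3.7)². Setting 150·3.7/(t+3.7)² = 150t/[(t+3.7)(8.78+t)] gives 3.7(8.78+t) = t(t+3.7), so t² = 3.7×8.78 = 32.49.
t* = √32.49 = 5.7 min.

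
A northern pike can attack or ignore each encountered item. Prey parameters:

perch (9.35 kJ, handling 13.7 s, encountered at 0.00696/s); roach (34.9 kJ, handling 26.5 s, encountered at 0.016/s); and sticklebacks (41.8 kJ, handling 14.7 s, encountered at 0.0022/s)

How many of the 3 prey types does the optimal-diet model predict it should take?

3

Rank by E/h (kJ/s): sticklebacks 2.84, roach 1.32, perch 0.682. Include each in turn until the next type's E/h falls below the running intake rate.
Rate on top 1: 0.08908. roach: 1.32 > 0.08908 → include.
Rate on top 2: 0.4466. perch: 0.682 > 0.4466 → include.
Optimal diet: sticklebacks, roach, perch — 3 of 3 types.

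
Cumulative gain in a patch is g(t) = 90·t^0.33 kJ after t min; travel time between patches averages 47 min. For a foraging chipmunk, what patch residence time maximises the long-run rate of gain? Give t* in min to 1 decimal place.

23.1 min

By the marginal value theorem, leave when the instantaneous gain rate g'(t) equals the habitat-wide average g(t)/(T + t).
g'(t) = 0.33·90·t^-0.67. Setting 0.33·90·t^-0.67 = 90·t^0.33/(47+t) gives 0.33(47+t) = t, so 0.67·t = 0.33×47.
t* = 0.33×47/0.67 = 23.15 min.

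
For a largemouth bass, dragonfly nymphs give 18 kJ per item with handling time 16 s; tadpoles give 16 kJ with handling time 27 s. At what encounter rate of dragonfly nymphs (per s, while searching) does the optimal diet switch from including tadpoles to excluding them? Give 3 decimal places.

At the threshold, the rate on dragonfly nymphs alone equals the profitability of tadpoles: λ·18/(1 + λ·16) = 16/27 = 0.5926.
Rearranging, λ(18 − 0.5926×16) = 0.5926, so λ = 0.5926/8.519 = 0.06957 per s.

0.070 per s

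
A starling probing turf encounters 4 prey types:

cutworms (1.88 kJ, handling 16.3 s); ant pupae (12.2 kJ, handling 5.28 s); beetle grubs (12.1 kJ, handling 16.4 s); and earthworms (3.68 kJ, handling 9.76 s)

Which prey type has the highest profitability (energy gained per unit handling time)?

ant pupae

In descending order of E/h:
ant pupae: 12.2/5.28 = 2.31 kJ/s
beetle grubs: 12.1/16.4 = 0.738 kJ/s
earthworms: 3.68/9.76 = 0.377 kJ/s
cutworms: 1.88/16.3 = 0.115 kJ/s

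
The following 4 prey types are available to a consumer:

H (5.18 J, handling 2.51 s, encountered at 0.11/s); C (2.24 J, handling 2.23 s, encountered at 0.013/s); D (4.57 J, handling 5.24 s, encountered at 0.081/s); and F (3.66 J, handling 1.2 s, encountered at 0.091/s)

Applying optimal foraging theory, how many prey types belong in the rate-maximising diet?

Rank by E/h (J/s): F 3.05, H 2.06, C 1, D 0.872. Include each in turn until the next type's E/h falls below the running intake rate.
Rate on top 1: 0.3003. H: 2.06 > 0.3003 → include.
Rate on top 2: 0.6517. C: 1 > 0.6517 → include.
Rate on top 3: 0.659. D: 0.872 > 0.659 → include.
Optimal diet: F, H, C, D — 4 of 4 types.

4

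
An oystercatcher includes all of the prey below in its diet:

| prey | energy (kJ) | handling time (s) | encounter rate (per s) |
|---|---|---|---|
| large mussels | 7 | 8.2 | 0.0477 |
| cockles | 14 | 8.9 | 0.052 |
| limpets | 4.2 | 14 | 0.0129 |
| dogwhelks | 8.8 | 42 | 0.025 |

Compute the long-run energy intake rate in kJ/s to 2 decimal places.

0.43 kJ/s

R = (0.0477×7 + 0.052×14 + 0.0129×4.2 + 0.025×8.8) / (1 + 0.0477×8.2 + 0.052×8.9 + 0.0129×14 + 0.025×42) = 1.336/3.085 = 0.4332 kJ/s.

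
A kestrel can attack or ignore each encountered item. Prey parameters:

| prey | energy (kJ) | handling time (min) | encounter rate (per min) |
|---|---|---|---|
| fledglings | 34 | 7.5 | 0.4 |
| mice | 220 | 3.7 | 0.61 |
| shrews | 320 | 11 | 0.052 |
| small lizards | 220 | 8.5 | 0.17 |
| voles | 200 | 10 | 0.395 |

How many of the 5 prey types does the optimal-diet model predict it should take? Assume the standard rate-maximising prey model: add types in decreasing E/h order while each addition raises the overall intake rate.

1

Rank by E/h (kJ/min): mice 59.5, shrews 29.1, small lizards 25.9, voles 20, fledglings 4.53. Include each in turn until the next type's E/h falls below the running intake rate.
Rate on top 1: 41.2. shrews: 29.1 < 41.2 → exclude; stop.
Optimal diet: mice — 1 of 5 types.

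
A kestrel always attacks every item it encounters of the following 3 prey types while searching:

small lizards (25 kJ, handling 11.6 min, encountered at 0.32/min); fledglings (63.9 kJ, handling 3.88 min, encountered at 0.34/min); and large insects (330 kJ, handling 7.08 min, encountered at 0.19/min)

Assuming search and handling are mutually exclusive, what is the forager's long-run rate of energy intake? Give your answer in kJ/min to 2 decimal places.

Energy encountered per unit search time: 0.32×25 + 0.34×63.9 + 0.19×330 = 92.43 kJ/min.
Handling time per unit search time: 0.32×11.6 + 0.34×3.88 + 0.19×7.08 = 6.376.
Rate = 92.43/(1 + 6.376) = 12.53 kJ/min.

12.53 kJ/min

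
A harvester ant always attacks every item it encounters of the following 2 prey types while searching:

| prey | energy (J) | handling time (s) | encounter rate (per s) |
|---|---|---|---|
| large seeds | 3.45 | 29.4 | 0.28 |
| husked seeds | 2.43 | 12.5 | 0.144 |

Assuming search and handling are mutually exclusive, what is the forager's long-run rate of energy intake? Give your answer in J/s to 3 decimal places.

0.119 J/s

R = (0.28×3.45 + 0.144×2.43) / (1 + 0.28×29.4 + 0.144×12.5) = 1.316/11.03 = 0.1193 J/s.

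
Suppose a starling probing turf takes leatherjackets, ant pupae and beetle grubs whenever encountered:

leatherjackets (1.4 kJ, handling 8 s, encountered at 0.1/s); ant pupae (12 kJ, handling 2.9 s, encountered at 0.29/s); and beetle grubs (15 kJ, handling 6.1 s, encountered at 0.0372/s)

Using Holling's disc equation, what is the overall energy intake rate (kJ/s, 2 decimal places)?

1.46 kJ/s

R = Σλ_iE_i / (1 + Σλ_ih_i)
Numerator: 0.1×1.4 + 0.29×12 + 0.0372×15 = 4.178
Denominator: 1 + 0.1×8 + 0.29×2.9 + 0.0372×6.1 = 2.868
R = 4.178/2.868 = 1.457 kJ/s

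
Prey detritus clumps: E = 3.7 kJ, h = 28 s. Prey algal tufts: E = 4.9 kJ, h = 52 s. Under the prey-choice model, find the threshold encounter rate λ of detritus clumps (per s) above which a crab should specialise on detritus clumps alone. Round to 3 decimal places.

At the threshold, the rate on detritus clumps alone equals the profitability of algal tufts: λ·3.7/(1 + λ·28) = 4.9/52 = 0.09423.
Rearranging, λ(3.7 − 0.09423×28) = 0.09423, so λ = 0.09423/1.062 = 0.08877 per s.

0.089 per s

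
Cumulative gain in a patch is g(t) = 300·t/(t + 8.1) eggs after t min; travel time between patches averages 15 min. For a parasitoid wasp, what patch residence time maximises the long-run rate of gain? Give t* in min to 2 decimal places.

By the marginal value theorem, leave when the instantaneous gain rate g'(t) equals the habitat-wide average g(t)/(T + t).
g'(t) = 300·8.1/(t + 8.1)². Setting 300·8.1/(t+8.1)² = 300t/[(t+8.1)(15+t)] gives 8.1(15+t) = t(t+8.1), so t² = 8.1×15 = 121.5.
t* = √121.5 = 11.02 min.

11.02 min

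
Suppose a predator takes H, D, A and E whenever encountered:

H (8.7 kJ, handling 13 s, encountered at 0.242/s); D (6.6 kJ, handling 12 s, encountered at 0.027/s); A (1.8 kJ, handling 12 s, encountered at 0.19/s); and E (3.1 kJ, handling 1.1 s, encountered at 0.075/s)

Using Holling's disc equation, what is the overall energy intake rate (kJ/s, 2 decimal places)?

R = (0.242×8.7 + 0.027×6.6 + 0.19×1.8 + 0.075×3.1) / (1 + 0.242×13 + 0.027×12 + 0.19×12 + 0.075×1.1) = 2.858/6.833 = 0.4183 kJ/s.

0.42 kJ/s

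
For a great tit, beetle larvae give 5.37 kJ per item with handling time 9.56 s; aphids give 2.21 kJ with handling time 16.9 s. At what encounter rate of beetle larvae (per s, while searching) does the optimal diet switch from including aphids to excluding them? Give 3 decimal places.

Drop aphids once their profitability E₂/h₂ falls below the rate achievable on beetle larvae alone: E₂/h₂ = λE₁/(1 + λh₁).
Solve for λ: λE₁h₂ = E₂(1 + λh₁) → λ(E₁h₂ − E₂h₁) = E₂ → λ = E₂/(E₁h₂ − E₂h₁).
λ = 2.21/(5.37×16.9 − 2.21×9.56) = 2.21/69.63 = 0.03174 per s.

0.032 per s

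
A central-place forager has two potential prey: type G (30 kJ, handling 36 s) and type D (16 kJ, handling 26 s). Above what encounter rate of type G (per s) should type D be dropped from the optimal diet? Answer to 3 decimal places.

The zero-one rule: include type D iff E₂/h₂ > λE₁/(1+λh₁). Equality gives the switch point.
λE₁h₂ = E₂ + λE₂h₁ ⇒ λ = E₂/(E₁h₂ − E₂h₁) = 16/(780 − 576) = 0.07843 per s.

0.078 per s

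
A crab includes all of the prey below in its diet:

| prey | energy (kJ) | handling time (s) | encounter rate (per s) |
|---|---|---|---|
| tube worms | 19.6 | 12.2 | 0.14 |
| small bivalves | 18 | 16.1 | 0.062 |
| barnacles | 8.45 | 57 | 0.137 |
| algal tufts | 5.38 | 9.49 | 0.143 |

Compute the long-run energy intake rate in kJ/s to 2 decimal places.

0.45 kJ/s

Energy encountered per unit search time: 0.14×19.6 + 0.062×18 + 0.137×8.45 + 0.143×5.38 = 5.787 kJ/s.
Handling time per unit search time: 0.14×12.2 + 0.062×16.1 + 0.137×57 + 0.143×9.49 = 11.87.
Rate = 5.787/(1 + 11.87) = 0.4496 kJ/s.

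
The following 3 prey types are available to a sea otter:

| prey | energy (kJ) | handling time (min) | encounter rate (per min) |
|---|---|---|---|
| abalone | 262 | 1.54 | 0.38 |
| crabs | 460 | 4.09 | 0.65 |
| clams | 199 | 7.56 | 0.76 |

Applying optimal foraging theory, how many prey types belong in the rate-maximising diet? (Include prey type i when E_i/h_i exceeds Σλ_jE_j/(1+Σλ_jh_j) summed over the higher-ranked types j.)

Rank by E/h (kJ/min): abalone 170, crabs 112, clams 26.3. Include each in turn until the next type's E/h falls below the running intake rate.
Rate on top 1: 62.81. crabs: 112 > 62.81 → include.
Rate on top 2: 93.92. clams: 26.3 < 93.92 → exclude; stop.
Optimal diet: abalone, crabs — 2 of 3 types.

2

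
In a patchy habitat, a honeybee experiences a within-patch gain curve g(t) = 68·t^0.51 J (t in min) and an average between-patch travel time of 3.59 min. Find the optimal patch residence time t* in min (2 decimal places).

3.74 min

Maximise g(t)/(T+t): set derivative to zero → g'(t)(T+t) = g(t).
g'(t) = 0.51·68·t^-0.49. Setting 0.51·68·t^-0.49 = 68·t^0.51/(3.59+t) gives 0.51(3.59+t) = t, so 0.49·t = 0.51×3.59.
t* = 0.51×3.59/0.49 = 3.737 min.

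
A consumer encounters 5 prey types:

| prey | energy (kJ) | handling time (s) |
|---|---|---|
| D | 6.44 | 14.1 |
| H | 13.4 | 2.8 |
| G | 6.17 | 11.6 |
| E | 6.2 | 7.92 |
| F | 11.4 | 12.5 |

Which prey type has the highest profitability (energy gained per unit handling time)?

H

In descending order of E/h:
H: 13.4/2.8 = 4.79 kJ/s
F: 11.4/12.5 = 0.912 kJ/s
E: 6.2/7.92 = 0.783 kJ/s
G: 6.17/11.6 = 0.532 kJ/s
D: 6.44/14.1 = 0.457 kJ/s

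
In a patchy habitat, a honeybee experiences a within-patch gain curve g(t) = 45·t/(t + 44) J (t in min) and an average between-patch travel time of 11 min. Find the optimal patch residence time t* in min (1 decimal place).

Maximise g(t)/(T+t): set derivative to zero → g'(t)(T+t) = g(t).
g'(t) = 45·44/(t + 44)². Setting 45·44/(t+44)² = 45t/[(t+44)(11+t)] gives 44(11+t) = t(t+44), so t² = 44×11 = 484.
t* = √484 = 22 min.

22.0 min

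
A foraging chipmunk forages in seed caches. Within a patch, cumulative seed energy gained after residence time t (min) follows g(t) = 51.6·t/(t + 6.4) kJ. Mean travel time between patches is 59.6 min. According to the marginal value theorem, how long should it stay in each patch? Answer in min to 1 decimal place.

By the marginal value theorem, leave when the instantaneous gain rate g'(t) equals the habitat-wide average g(t)/(T + t).
g'(t) = 51.6·6.4/(t + 6.4)². Setting 51.6·6.4/(t+6.4)² = 51.6t/[(t+6.4)(59.6+t)] gives 6.4(59.6+t) = t(t+6.4), so t² = 6.4×59.6 = 381.4.
t* = √381.4 = 19.53 min.

19.5 min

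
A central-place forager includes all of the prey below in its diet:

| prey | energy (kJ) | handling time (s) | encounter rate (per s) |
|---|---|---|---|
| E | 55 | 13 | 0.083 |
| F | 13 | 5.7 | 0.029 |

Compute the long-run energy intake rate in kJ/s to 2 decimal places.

R = Σλ_iE_i / (1 + Σλ_ih_i)
Numerator: 0.083×55 + 0.029×13 = 4.942
Denominator: 1 + 0.083×13 + 0.029×5.7 = 2.244
R = 4.942/2.244 = 2.202 kJ/s

2.20 kJ/s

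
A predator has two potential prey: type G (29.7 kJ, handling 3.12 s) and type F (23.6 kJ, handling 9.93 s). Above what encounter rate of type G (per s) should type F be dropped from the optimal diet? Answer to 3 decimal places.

0.107 per s

Drop type F once their profitability E₂/h₂ falls below the rate achievable on type G alone: E₂/h₂ = λE₁/(1 + λh₁).
Solve for λ: λE₁h₂ = E₂(1 + λh₁) → λ(E₁h₂ − E₂h₁) = E₂ → λ = E₂/(E₁h₂ − E₂h₁).
λ = 23.6/(29.7×9.93 − 23.6×3.12) = 23.6/221.3 = 0.1066 per s.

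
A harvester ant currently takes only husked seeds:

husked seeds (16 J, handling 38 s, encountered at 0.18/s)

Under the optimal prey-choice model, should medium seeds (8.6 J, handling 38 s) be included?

On husked seeds alone, R = ΣλE/(1+Σλh) = 2.88/7.84 = 0.3673 J/s.
medium seeds: E/h = 8.6/38 = 0.2263 J/s.
Since 0.2263 < R, time spent handling medium seeds is better spent searching.

No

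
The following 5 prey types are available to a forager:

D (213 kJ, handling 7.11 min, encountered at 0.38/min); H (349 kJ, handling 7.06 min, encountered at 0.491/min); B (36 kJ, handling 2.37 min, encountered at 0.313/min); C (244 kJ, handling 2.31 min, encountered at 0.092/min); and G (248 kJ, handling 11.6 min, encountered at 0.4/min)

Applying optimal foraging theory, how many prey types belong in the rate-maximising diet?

2

E/h in descending order: C 106, H 49.4, D 30, G 21.4, B 15.2 kJ/min. The optimal diet is the largest prefix of this list for which every included type satisfies E_i/h_i > R on the types above it.
Rate on top 1: 18.51. H: 49.4 > 18.51 → include.
Rate on top 2: 41.42. D: 30 < 41.42 → exclude; stop.
Optimal diet: C, H — 2 of 5 types.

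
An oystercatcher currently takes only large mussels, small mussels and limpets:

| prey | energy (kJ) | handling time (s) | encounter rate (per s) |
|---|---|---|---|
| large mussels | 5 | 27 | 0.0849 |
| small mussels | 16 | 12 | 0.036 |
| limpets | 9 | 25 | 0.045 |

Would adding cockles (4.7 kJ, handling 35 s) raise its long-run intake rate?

Intake rate on the current diet: R = (0.0849×5 + 0.036×16 + 0.045×9) / (1 + 0.0849×27 + 0.036×12 + 0.045×25) = 1.405/4.849 = 0.2898 kJ/s.
cockles: E/h = 4.7/35 = 0.1343 kJ/s.
Since 0.1343 < R, time spent handling cockles is better spent searching.

No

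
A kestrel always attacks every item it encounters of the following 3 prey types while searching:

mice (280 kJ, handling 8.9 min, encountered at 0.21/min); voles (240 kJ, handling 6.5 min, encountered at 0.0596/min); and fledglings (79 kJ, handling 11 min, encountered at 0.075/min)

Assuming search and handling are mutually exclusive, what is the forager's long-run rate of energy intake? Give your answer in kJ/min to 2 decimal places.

19.36 kJ/min

R = Σλ_iE_i / (1 + Σλ_ih_i)
Numerator: 0.21×280 + 0.0596×240 + 0.075×79 = 79.03
Denominator: 1 + 0.21×8.9 + 0.0596×6.5 + 0.075×11 = 4.081
R = 79.03/4.081 = 19.36 kJ/min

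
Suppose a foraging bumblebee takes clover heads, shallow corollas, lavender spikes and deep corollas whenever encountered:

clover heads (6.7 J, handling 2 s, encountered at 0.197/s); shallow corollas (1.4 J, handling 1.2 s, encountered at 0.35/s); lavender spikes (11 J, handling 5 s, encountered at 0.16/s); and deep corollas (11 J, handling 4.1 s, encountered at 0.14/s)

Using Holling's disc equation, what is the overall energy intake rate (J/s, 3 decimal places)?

R = (0.197×6.7 + 0.35×1.4 + 0.16×11 + 0.14×11) / (1 + 0.197×2 + 0.35×1.2 + 0.16×5 + 0.14×4.1) = 5.11/3.188 = 1.603 J/s.

1.603 J/s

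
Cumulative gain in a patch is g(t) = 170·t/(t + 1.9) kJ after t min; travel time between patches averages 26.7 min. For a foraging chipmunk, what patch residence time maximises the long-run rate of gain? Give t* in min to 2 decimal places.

7.12 min

By the marginal value theorem, leave when the instantaneous gain rate g'(t) equals the habitat-wide average g(t)/(T + t).
g'(t) = 170·1.9/(t + 1.9)². Setting 170·1.9/(t+1.9)² = 170t/[(t+1.9)(26.7+t)] gives 1.9(26.7+t) = t(t+1.9), so t² = 1.9×26.7 = 50.73.
t* = √50.73 = 7.122 min.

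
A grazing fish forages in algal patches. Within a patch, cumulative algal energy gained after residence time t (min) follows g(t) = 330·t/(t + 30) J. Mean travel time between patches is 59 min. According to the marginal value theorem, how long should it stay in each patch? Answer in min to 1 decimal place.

By the marginal value theorem, leave when the instantaneous gain rate g'(t) equals the habitat-wide average g(t)/(T + t).
g'(t) = 330·30/(t + 30)². Setting 330·30/(t+30)² = 330t/[(t+30)(59+t)] gives 30(59+t) = t(t+30), so t² = 30×59 = 1770.
t* = √1770 = 42.07 min.

42.1 min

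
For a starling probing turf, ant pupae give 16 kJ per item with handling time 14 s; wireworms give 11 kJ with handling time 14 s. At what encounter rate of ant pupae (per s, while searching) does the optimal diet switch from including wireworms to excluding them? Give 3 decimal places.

0.157 per s

The zero-one rule: include wireworms iff E₂/h₂ > λE₁/(1+λh₁). Equality gives the switch point.
λE₁h₂ = E₂ + λE₂h₁ ⇒ λ = E₂/(E₁h₂ − E₂h₁) = 11/(224 − 154) = 0.1571 per s.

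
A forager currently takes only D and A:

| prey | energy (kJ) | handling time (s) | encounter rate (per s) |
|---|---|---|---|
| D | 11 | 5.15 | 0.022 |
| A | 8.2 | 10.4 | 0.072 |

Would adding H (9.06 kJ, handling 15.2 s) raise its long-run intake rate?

Intake rate on the current diet: R = (0.022×11 + 0.072×8.2) / (1 + 0.022×5.15 + 0.072×10.4) = 0.8324/1.862 = 0.447 kJ/s.
H: E/h = 9.06/15.2 = 0.5961 kJ/s.
Since 0.5961 > R, including H increases the long-run rate.

Yes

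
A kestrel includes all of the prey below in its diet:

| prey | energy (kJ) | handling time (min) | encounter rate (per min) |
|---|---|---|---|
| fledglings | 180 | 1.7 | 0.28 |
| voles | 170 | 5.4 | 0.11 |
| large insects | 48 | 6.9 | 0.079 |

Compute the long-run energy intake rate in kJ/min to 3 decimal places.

27.874 kJ/min

Energy encountered per unit search time: 0.28×180 + 0.11×170 + 0.079×48 = 72.89 kJ/min.
Handling time per unit search time: 0.28×1.7 + 0.11×5.4 + 0.079×6.9 = 1.615.
Rate = 72.89/(1 + 1.615) = 27.87 kJ/min.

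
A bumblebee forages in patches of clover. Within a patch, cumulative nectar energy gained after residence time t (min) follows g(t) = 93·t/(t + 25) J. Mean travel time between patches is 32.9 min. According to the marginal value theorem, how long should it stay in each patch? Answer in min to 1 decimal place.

By the marginal value theorem, leave when the instantaneous gain rate g'(t) equals the habitat-wide average g(t)/(T + t).
g'(t) = 93·25/(t + 25)². Setting 93·25/(t+25)² = 93t/[(t+25)(32.9+t)] gives 25(32.9+t) = t(t+25), so t² = 25×32.9 = 822.5.
t* = √822.5 = 28.68 min.

28.7 min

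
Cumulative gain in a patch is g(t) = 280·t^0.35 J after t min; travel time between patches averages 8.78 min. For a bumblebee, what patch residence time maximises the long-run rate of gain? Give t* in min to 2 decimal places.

Optimal t* satisfies g'(t*) = g(t*)/(T + t*).
g'(t) = 0.35·280·t^-0.65. Setting 0.35·280·t^-0.65 = 280·t^0.35/(8.78+t) gives 0.35(8.78+t) = t, so 0.65·t = 0.35×8.78.
t* = 0.35×8.78/0.65 = 4.728 min.

4.73 min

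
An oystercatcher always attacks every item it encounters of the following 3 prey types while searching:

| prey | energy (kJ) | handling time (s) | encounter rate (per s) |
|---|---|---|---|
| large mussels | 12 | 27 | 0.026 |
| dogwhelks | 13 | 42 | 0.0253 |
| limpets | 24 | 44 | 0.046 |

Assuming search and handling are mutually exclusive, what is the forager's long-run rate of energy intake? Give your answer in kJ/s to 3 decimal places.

0.364 kJ/s

Energy encountered per unit search time: 0.026×12 + 0.0253×13 + 0.046×24 = 1.745 kJ/s.
Handling time per unit search time: 0.026×27 + 0.0253×42 + 0.046×44 = 3.789.
Rate = 1.745/(1 + 3.789) = 0.3644 kJ/s.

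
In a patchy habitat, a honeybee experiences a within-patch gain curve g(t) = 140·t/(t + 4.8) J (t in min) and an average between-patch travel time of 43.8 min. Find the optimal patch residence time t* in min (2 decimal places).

14.50 min

Optimal t* satisfies g'(t*) = g(t*)/(T + t*).
g'(t) = 140·4.8/(t + 4.8)². Setting 140·4.8/(t+4.8)² = 140t/[(t+4.8)(43.8+t)] gives 4.8(43.8+t) = t(t+4.8), so t² = 4.8×43.8 = 210.2.
t* = √210.2 = 14.5 min.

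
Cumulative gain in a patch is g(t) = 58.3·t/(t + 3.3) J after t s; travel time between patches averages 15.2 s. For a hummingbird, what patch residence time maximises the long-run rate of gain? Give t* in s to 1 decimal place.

Maximise g(t)/(T+t): set derivative to zero → g'(t)(T+t) = g(t).
g'(t) = 58.3·3.3/(t + 3.3)². Setting 58.3·3.3/(t+3.3)² = 58.3t/[(t+3.3)(15.2+t)] gives 3.3(15.2+t) = t(t+3.3), so t² = 3.3×15.2 = 50.16.
t* = √50.16 = 7.082 s.

7.1 s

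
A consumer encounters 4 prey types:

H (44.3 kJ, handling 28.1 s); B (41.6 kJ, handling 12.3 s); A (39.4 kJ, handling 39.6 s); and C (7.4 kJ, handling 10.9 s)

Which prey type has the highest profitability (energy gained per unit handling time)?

B

In descending order of E/h:
B: 41.6/12.3 = 3.38 kJ/s
H: 44.3/28.1 = 1.58 kJ/s
A: 39.4/39.6 = 0.995 kJ/s
C: 7.4/10.9 = 0.679 kJ/s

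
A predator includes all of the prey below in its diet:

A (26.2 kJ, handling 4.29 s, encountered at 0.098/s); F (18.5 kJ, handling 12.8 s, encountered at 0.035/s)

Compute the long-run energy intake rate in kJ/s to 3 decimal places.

R = (0.098×26.2 + 0.035×18.5) / (1 + 0.098×4.29 + 0.035×12.8) = 3.215/1.868 = 1.721 kJ/s.

1.721 kJ/s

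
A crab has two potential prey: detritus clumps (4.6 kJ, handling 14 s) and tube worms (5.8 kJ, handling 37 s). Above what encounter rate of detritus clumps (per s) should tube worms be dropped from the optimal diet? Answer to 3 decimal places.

0.065 per s

At the threshold, the rate on detritus clumps alone equals the profitability of tube worms: λ·4.6/(1 + λ·14) = 5.8/37 = 0.1568.
Rearranging, λ(4.6 − 0.1568×14) = 0.1568, so λ = 0.1568/2.405 = 0.06517 per s.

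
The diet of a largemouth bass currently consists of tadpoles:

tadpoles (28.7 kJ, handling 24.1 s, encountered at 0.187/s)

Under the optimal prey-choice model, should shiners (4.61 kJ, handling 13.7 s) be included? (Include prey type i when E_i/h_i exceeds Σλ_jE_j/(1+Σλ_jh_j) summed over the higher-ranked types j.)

No

Intake rate on the current diet: R = (0.187×28.7) / (1 + 0.187×24.1) = 5.367/5.507 = 0.9746 kJ/s.
Profitability of shiners: 4.61/13.7 = 0.3365 kJ/s.
Since 0.3365 < R, time spent handling shiners is better spent searching.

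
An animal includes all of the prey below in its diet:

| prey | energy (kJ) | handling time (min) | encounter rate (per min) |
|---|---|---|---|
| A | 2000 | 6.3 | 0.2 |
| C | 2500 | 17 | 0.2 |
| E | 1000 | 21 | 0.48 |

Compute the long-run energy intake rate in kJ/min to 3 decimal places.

87.675 kJ/min

Energy encountered per unit search time: 0.2×2000 + 0.2×2500 + 0.48×1000 = 1380 kJ/min.
Handling time per unit search time: 0.2×6.3 + 0.2×17 + 0.48×21 = 14.74.
Rate = 1380/(1 + 14.74) = 87.67 kJ/min.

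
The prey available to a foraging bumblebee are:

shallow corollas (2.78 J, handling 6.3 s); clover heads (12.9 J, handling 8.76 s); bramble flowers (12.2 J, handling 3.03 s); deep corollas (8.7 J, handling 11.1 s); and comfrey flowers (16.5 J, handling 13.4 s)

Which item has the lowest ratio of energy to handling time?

shallow corollas

In descending order of E/h:
bramble flowers: 12.2/3.03 = 4.03 J/s
clover heads: 12.9/8.76 = 1.47 J/s
comfrey flowers: 16.5/13.4 = 1.23 J/s
deep corollas: 8.7/11.1 = 0.784 J/s
shallow corollas: 2.78/6.3 = 0.441 J/s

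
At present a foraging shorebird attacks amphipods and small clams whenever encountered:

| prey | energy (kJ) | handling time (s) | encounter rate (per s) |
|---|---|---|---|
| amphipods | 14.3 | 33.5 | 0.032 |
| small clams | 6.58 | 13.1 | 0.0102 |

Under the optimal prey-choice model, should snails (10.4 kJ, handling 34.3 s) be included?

Yes

Current rate: (0.032×14.3 + 0.0102×6.58)/(1 + 0.032×33.5 + 0.0102×13.1) = 0.2379 kJ/s.
Profitability of snails: 10.4/34.3 = 0.3032 kJ/s.
Since 0.3032 > R, including snails increases the long-run rate.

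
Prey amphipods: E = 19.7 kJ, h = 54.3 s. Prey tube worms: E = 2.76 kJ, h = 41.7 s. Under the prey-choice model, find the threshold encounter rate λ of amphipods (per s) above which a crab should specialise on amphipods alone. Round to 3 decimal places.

0.004 per s

At the threshold, the rate on amphipods alone equals the profitability of tube worms: λ·19.7/(1 + λ·54.3) = 2.76/41.7 = 0.06619.
Rearranging, λ(19.7 − 0.06619×54.3) = 0.06619, so λ = 0.06619/16.11 = 0.004109 per s.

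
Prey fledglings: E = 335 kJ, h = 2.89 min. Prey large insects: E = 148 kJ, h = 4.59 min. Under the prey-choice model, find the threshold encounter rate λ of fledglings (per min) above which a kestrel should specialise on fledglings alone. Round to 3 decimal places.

0.133 per min

The zero-one rule: include large insects iff E₂/h₂ > λE₁/(1+λh₁). Equality gives the switch point.
λE₁h₂ = E₂ + λE₂h₁ ⇒ λ = E₂/(E₁h₂ − E₂h₁) = 148/(1538 − 427.7) = 0.1333 per min.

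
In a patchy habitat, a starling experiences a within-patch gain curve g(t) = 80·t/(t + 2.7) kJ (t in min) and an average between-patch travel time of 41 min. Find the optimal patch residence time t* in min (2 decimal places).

By the marginal value theorem, leave when the instantaneous gain rate g'(t) equals the habitat-wide average g(t)/(T + t).
g'(t) = 80·2.7/(t + 2.7)². Setting 80·2.7/(t+2.7)² = 80t/[(t+2.7)(41+t)] gives 2.7(41+t) = t(t+2.7), so t² = 2.7×41 = 110.7.
t* = √110.7 = 10.52 min.

10.52 min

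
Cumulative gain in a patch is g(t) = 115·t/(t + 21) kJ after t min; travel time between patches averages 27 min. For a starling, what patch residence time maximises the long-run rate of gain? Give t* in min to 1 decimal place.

23.8 min

Maximise g(t)/(T+t): set derivative to zero → g'(t)(T+t) = g(t).
g'(t) = 115·21/(t + 21)². Setting 115·21/(t+21)² = 115t/[(t+21)(27+t)] gives 21(27+t) = t(t+21), so t² = 21×27 = 567.
t* = √567 = 23.81 min.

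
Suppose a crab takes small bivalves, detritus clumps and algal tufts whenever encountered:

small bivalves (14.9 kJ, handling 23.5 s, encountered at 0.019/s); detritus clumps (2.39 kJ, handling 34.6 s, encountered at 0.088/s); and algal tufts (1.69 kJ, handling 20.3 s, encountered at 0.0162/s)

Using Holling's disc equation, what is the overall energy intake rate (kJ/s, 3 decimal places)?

0.108 kJ/s

R = (0.019×14.9 + 0.088×2.39 + 0.0162×1.69) / (1 + 0.019×23.5 + 0.088×34.6 + 0.0162×20.3) = 0.5208/4.82 = 0.108 kJ/s.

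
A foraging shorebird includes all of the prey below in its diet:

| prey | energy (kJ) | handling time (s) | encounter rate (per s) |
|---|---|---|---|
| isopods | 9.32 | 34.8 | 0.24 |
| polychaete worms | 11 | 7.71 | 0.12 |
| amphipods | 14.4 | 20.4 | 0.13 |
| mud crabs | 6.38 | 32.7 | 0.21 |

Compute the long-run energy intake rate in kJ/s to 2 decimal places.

Energy encountered per unit search time: 0.24×9.32 + 0.12×11 + 0.13×14.4 + 0.21×6.38 = 6.769 kJ/s.
Handling time per unit search time: 0.24×34.8 + 0.12×7.71 + 0.13×20.4 + 0.21×32.7 = 18.8.
Rate = 6.769/(1 + 18.8) = 0.3419 kJ/s.

0.34 kJ/s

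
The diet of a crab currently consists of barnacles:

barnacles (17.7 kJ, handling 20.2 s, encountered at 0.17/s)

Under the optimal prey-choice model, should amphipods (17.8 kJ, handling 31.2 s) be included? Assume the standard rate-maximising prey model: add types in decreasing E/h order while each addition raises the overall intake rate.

No

Current rate: (0.17×17.7)/(1 + 0.17×20.2) = 0.6786 kJ/s.
amphipods: E/h = 17.8/31.2 = 0.5705 kJ/s.
Since 0.5705 < R, time spent handling amphipods is better spent searching.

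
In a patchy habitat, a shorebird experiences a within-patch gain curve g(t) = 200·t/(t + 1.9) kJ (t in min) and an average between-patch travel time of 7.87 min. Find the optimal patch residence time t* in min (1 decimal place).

3.9 min

Optimal t* satisfies g'(t*) = g(t*)/(T + t*).
g'(t) = 200·1.9/(t + 1.9)². Setting 200·1.9/(t+1.9)² = 200t/[(t+1.9)(7.87+t)] gives 1.9(7.87+t) = t(t+1.9), so t² = 1.9×7.87 = 14.95.
t* = √14.95 = 3.867 min.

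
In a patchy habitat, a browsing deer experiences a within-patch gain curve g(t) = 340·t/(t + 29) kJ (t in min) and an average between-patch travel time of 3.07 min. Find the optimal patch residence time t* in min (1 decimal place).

Optimal t* satisfies g'(t*) = g(t*)/(T + t*).
g'(t) = 340·29/(t + 29)². Setting 340·29/(t+29)² = 340t/[(t+29)(3.07+t)] gives 29(3.07+t) = t(t+29), so t² = 29×3.07 = 89.03.
t* = √89.03 = 9.436 min.

9.4 min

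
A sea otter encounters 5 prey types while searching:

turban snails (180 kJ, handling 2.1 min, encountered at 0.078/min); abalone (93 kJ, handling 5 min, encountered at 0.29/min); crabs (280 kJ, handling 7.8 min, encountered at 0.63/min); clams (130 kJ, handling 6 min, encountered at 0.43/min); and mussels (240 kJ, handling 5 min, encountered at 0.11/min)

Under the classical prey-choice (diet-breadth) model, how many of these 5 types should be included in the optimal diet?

3

Rank by E/h (kJ/min): turban snails 85.7, mussels 48, crabs 35.9, clams 21.7, abalone 18.6. Include each in turn until the next type's E/h falls below the running intake rate.
Rate on top 1: 12.06. mussels: 48 > 12.06 → include.
Rate on top 2: 23.6. crabs: 35.9 > 23.6 → include.
Rate on top 3: 32.72. clams: 21.7 < 32.72 → exclude; stop.
Optimal diet: turban snails, mussels, crabs — 3 of 5 types.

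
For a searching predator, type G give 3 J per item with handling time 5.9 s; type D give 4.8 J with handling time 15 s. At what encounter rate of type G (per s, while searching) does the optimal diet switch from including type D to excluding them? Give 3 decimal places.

0.288 per s

At the threshold, the rate on type G alone equals the profitability of type D: λ·3/(1 + λ·5.9) = 4.8/15 = 0.32.
Rearranging, λ(3 − 0.32×5.9) = 0.32, so λ = 0.32/1.112 = 0.2878 per s.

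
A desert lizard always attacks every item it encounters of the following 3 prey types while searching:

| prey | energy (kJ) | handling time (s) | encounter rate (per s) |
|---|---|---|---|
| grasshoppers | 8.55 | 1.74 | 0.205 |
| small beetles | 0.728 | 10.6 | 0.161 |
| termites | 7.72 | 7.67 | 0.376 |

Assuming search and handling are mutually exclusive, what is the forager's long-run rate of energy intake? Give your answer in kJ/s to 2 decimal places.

0.80 kJ/s

R = (0.205×8.55 + 0.161×0.728 + 0.376×7.72) / (1 + 0.205×1.74 + 0.161×10.6 + 0.376×7.67) = 4.773/5.947 = 0.8025 kJ/s.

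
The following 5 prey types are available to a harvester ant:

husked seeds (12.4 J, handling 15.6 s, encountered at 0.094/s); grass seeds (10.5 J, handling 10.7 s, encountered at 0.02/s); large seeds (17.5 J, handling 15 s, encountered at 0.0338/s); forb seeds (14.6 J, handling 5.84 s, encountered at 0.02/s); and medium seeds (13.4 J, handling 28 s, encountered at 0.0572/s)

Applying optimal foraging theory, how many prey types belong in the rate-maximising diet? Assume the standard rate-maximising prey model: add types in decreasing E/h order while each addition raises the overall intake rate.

4

E/h in descending order: forb seeds 2.5, large seeds 1.17, grass seeds 0.981, husked seeds 0.795, medium seeds 0.479 J/s. The optimal diet is the largest prefix of this list for which every included type satisfies E_i/h_i > R on the types above it.
Rate on top 1: 0.2615. large seeds: 1.17 > 0.2615 → include.
Rate on top 2: 0.5441. grass seeds: 0.981 > 0.5441 → include.
Rate on top 3: 0.595. husked seeds: 0.795 > 0.595 → include.
Rate on top 4: 0.6837. medium seeds: 0.479 < 0.6837 → exclude; stop.
Optimal diet: forb seeds, large seeds, grass seeds, husked seeds — 4 of 5 types.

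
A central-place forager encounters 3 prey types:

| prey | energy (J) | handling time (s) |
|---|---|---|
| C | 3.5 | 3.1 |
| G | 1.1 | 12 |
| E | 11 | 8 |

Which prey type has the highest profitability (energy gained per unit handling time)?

E

Profitability E/h (J/s): C = 3.5/3.1 = 1.13, G = 1.1/12 = 0.0917, E = 11/8 = 1.38.
Ranked: E > C > G.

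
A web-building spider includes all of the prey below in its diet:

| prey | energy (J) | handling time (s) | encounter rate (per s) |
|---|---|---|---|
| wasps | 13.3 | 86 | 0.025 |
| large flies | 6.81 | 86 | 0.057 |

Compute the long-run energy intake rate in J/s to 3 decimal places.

0.090 J/s

R = (0.025×13.3 + 0.057×6.81) / (1 + 0.025×86 + 0.057×86) = 0.7207/8.052 = 0.0895 J/s.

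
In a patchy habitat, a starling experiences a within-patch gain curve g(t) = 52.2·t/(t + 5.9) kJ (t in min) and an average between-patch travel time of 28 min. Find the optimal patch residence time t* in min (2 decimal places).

By the marginal value theorem, leave when the instantaneous gain rate g'(t) equals the habitat-wide average g(t)/(T + t).
g'(t) = 52.2·5.9/(t + 5.9)². Setting 52.2·5.9/(t+5.9)² = 52.2t/[(t+5.9)(28+t)] gives 5.9(28+t) = t(t+5.9), so t² = 5.9×28 = 165.2.
t* = √165.2 = 12.85 min.

12.85 min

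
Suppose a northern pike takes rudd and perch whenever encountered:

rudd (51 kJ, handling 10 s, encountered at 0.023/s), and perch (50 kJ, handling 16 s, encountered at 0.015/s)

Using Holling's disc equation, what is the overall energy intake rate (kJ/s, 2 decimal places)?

R = (0.023×51 + 0.015×50) / (1 + 0.023×10 + 0.015×16) = 1.923/1.47 = 1.308 kJ/s.

1.31 kJ/s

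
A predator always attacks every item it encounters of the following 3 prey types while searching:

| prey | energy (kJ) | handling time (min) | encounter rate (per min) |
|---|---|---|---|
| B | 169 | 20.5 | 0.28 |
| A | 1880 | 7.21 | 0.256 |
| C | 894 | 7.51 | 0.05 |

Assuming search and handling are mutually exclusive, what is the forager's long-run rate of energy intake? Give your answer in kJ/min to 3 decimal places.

Energy encountered per unit search time: 0.28×169 + 0.256×1880 + 0.05×894 = 573.3 kJ/min.
Handling time per unit search time: 0.28×20.5 + 0.256×7.21 + 0.05×7.51 = 7.961.
Rate = 573.3/(1 + 7.961) = 63.98 kJ/min.

63.975 kJ/min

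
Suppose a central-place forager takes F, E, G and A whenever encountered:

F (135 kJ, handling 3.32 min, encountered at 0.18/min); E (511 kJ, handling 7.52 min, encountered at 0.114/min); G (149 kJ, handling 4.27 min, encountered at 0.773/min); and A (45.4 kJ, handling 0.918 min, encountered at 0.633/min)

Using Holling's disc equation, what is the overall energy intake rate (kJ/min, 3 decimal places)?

35.739 kJ/min

Energy encountered per unit search time: 0.18×135 + 0.114×511 + 0.773×149 + 0.633×45.4 = 226.5 kJ/min.
Handling time per unit search time: 0.18×3.32 + 0.114×7.52 + 0.773×4.27 + 0.633×0.918 = 5.337.
Rate = 226.5/(1 + 5.337) = 35.74 kJ/min.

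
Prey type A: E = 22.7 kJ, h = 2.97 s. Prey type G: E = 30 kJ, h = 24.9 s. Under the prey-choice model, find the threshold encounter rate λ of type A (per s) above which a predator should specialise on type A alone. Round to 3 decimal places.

0.063 per s

The zero-one rule: include type G iff E₂/h₂ > λE₁/(1+λh₁). Equality gives the switch point.
λE₁h₂ = E₂ + λE₂h₁ ⇒ λ = E₂/(E₁h₂ − E₂h₁) = 30/(565.2 − 89.1) = 0.06301 per s.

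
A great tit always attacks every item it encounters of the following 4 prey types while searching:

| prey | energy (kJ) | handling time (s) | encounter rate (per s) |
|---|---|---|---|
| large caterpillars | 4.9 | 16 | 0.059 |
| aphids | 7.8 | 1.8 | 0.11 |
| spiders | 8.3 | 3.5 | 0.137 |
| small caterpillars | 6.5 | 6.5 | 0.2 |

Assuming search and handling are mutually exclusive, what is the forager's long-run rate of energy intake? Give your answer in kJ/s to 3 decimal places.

Energy encountered per unit search time: 0.059×4.9 + 0.11×7.8 + 0.137×8.3 + 0.2×6.5 = 3.584 kJ/s.
Handling time per unit search time: 0.059×16 + 0.11×1.8 + 0.137×3.5 + 0.2×6.5 = 2.921.
Rate = 3.584/(1 + 2.921) = 0.914 kJ/s.

0.914 kJ/s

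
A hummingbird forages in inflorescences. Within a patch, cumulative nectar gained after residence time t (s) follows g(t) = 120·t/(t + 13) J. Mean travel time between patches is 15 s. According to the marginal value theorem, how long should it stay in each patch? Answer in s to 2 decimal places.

Optimal t* satisfies g'(t*) = g(t*)/(T + t*).
g'(t) = 120·13/(t + 13)². Setting 120·13/(t+13)² = 120t/[(t+13)(15+t)] gives 13(15+t) = t(t+13), so t² = 13×15 = 195.
t* = √195 = 13.96 s.

13.96 s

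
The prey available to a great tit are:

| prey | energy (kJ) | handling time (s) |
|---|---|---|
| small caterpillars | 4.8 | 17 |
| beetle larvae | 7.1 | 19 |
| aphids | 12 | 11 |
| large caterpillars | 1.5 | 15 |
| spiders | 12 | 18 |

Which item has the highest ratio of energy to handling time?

aphids

Profitability E/h (kJ/s): small caterpillars = 4.8/17 = 0.282, beetle larvae = 7.1/19 = 0.374, aphids = 12/11 = 1.09, large caterpillars = 1.5/15 = 0.1, spiders = 12/18 = 0.667.
Ranked: aphids > spiders > beetle larvae > small caterpillars > large caterpillars.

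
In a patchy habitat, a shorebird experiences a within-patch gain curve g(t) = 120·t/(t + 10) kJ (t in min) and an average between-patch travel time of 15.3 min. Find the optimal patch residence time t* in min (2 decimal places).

Optimal t* satisfies g'(t*) = g(t*)/(T + t*).
g'(t) = 120·10/(t + 10)². Setting 120·10/(t+10)² = 120t/[(t+10)(15.3+t)] gives 10(15.3+t) = t(t+10), so t² = 10×15.3 = 153.
t* = √153 = 12.37 min.

12.37 min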